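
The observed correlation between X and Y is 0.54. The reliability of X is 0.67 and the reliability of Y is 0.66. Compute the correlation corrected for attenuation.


r_corrected = rxy / sqrt(rxx * ryy)
= 0.54 / sqrt(0.67 * 0.66)
= 0.54 / sqrt(0.4422)
= 0.54 / 0.664981
r_corrected = 0.8121

0.8121


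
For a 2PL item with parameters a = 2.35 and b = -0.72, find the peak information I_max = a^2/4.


For 2PL, max info at theta = b = -0.72
I_max = a^2 / 4 = 2.35^2 / 4
= 5.5225 / 4
I_max = 1.3806

1.3806


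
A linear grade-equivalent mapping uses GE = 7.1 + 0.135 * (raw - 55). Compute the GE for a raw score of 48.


raw - median = 48 - 55 = -7
slope * diff = 0.135 * -7 = -0.945
GE = 7.1 + -0.945
GE = 6.155

6.155


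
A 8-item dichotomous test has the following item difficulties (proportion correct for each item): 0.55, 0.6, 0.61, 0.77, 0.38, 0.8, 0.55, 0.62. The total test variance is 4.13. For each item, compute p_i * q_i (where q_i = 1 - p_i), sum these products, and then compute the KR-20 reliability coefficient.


For each item, compute p_i * q_i:
  Item 1: 0.55 * 0.45 = 0.2475
  Item 2: 0.6 * 0.4 = 0.24
  Item 3: 0.61 * 0.39 = 0.2379
  Item 4: 0.77 * 0.23 = 0.1771
  Item 5: 0.38 * 0.62 = 0.2356
  Item 6: 0.8 * 0.2 = 0.16
  Item 7: 0.55 * 0.45 = 0.2475
  Item 8: 0.62 * 0.38 = 0.2356
Sum(p_i * q_i) = 0.2475 + 0.24 + 0.2379 + 0.1771 + 0.2356 + 0.16 + 0.2475 + 0.2356 = 1.7812
KR-20 = (k/(k-1)) * (1 - Sum(p_i*q_i) / Var_total)
= (8/7) * (1 - 1.7812/4.13)
= 1.1429 * 0.5687
KR-20 = 0.65

0.65


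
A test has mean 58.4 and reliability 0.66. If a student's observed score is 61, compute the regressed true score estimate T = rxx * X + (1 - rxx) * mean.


T_est = rxx * X + (1 - rxx) * mean
T_est = 0.66 * 61 + 0.34 * 58.4
T_est = 40.26 + 19.856
T_est = 60.116

60.116


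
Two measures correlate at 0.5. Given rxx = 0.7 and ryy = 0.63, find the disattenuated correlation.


r_corrected = rxy / sqrt(rxx * ryy)
= 0.5 / sqrt(0.7 * 0.63)
= 0.5 / sqrt(0.441)
= 0.5 / 0.664078
r_corrected = 0.7529

0.7529


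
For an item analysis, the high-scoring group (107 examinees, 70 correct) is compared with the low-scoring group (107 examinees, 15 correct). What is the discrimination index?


p_upper = 70/107 = 0.6542
p_lower = 15/107 = 0.1402
D = 0.6542 - 0.1402 = 0.514

0.514


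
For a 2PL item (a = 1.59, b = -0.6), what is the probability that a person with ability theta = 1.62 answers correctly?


a*(theta - b) = 1.59 * (1.62 - -0.6) = 3.5298
exp(-3.5298) = 0.0293
P = 1 / (1 + 0.0293)
P = 0.9715

0.9715


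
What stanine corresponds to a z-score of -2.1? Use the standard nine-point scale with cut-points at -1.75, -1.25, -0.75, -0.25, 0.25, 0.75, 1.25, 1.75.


Stanine boundaries: [-1.75, -1.25, -0.75, -0.25, 0.25, 0.75, 1.25, 1.75]
z = -2.1
Check each boundary:
  z < -1.75
  z < -1.25
  z < -0.75
  z < -0.25
  z < 0.25
  z < 0.75
  z < 1.25
  z < 1.75
Highest qualifying boundary gives stanine = 1

1


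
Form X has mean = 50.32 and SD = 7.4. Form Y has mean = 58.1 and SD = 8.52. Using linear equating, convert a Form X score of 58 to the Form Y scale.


slope = SD_Y / SD_X = 8.52 / 7.4 ~ 1.1514
intercept = mean_Y - slope * mean_X = 58.1 - (8.52 / 7.4) * 50.32 ~ 0.164
Y = slope * X + intercept. To avoid rounding drift from the rounded slope/intercept, evaluate the equivalent form Y = mean_Y + SD_Y * (X - mean_X) / SD_X at full precision:
Y = 58.1 + 8.52 * (58 - 50.32) / 7.4
Y = 58.1 + 8.52 * 7.68 / 7.4
Y = 58.1 + 65.4336 / 7.4
Y = 58.1 + 8.8424
Y = 66.9424

66.9424


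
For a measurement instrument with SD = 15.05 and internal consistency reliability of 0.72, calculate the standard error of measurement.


SEM = SD * sqrt(1 - rxx)
SEM = 15.05 * sqrt(1 - 0.72)
SEM = 15.05 * sqrt(0.28) = 15.05 * 0.52915
SEM = 7.9637

7.9637


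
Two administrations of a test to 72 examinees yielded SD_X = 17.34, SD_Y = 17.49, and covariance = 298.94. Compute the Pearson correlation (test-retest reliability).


r = cov(X,Y) / (SD_X * SD_Y)
r = 298.94 / (17.34 * 17.49)
r = 298.94 / 303.2766
r = 0.9857

0.9857


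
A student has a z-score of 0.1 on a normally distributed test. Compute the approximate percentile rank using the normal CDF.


CDF(z) = 0.5 * (1 + erf(z/sqrt(2)))
erf(0.0707) = 0.0797
CDF = 0.5398
Percentile rank = 0.5398 * 100 = 53.98

53.98


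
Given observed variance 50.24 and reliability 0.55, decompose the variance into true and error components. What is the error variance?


var_true = rxx * var_obs = 0.55 * 50.24 = 27.632
var_error = var_obs - var_true
var_error = 50.24 - 27.632
var_error = 22.608

22.608


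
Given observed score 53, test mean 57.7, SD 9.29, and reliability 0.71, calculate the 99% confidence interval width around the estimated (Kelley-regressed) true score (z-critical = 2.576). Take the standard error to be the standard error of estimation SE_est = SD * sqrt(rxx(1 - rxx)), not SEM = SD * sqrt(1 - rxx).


True score estimate = 0.71*53 + 0.29*57.7 = 54.363
SE_est = SD * sqrt(rxx * (1 - rxx)) = 9.29 * sqrt(0.71 * 0.29) = 9.29 * sqrt(0.2059) = 4.215449
CI = T_est +/- z * SE_est, so width = 2 * z * SE_est = 2 * 2.576 * 4.215449
Width = 21.718

21.718


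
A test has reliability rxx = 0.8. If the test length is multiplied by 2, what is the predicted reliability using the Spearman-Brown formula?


r_new = (n * rxx) / (1 + (n-1) * rxx)
r_new = (2 * 0.8) / (1 + 1 * 0.8)
r_new = 1.6 / 1.8
r_new = 0.8889

0.8889


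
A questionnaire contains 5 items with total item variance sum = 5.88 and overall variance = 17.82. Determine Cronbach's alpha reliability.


alpha = (k/(k-1)) * (1 - sum(si^2)/s_total^2)
= (5/4) * (1 - 5.88/17.82)
alpha = 0.8375

0.8375


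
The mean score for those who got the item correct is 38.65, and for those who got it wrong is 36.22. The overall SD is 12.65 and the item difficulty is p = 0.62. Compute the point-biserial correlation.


q = 1 - p = 0.38
rpb = ((M1 - M0) / SD) * sqrt(p * q)
rpb = ((38.65 - 36.22) / 12.65) * sqrt(0.62 * 0.38)
rpb = 0.0932

0.0932


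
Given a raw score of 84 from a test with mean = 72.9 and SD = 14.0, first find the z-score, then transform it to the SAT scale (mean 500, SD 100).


z = (X - mean) / SD = (84 - 72.9) / 14.0
z = 11.1 / 14.0
z = 0.7929
SAT-scale = SAT = 500 + 100z
Carry z at full precision (z = 11.1 / 14.0) into the conversion:
SAT-scale = 500 + 100 * (11.1 / 14.0) = 500 + 1110 / 14.0
SAT-scale = 500 + 79.2857
SAT-scale = 579.2857

579.2857


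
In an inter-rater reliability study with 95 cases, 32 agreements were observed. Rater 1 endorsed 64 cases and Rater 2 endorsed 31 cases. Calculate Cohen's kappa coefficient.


P_o = 32/95 = 0.336842
P_e = (64*31 + 31*64) / 9025 = 0.439668
kappa = (P_o - P_e) / (1 - P_e)
kappa = (0.336842 - 0.439668) / (1 - 0.439668)
kappa = -0.1835

-0.1835


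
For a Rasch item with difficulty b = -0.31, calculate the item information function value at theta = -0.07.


P = 1/(1+exp(-(-0.07--0.31))) = 0.5597
I = P*(1-P) = 0.5597 * 0.4403
I = 0.2464

0.2464


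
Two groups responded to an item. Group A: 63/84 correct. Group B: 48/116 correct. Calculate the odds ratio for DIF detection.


Odds_A = 63/21 = 3.0
Odds_B = 48/68 = 0.7059
OR = Odds_A / Odds_B = 3.0 / 0.7059
Exactly, OR = (63 * 68) / (21 * 48) = 4284 / 1008
OR = 4.25

4.25


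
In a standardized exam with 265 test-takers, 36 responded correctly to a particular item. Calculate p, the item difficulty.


Item difficulty p = number correct / total examinees
p = 36 / 265
p = 0.1358

0.1358


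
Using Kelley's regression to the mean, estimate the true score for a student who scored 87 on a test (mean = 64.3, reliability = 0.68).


T_est = rxx * X + (1 - rxx) * mean
T_est = 0.68 * 87 + 0.32 * 64.3
T_est = 59.16 + 20.576
T_est = 79.736

79.736


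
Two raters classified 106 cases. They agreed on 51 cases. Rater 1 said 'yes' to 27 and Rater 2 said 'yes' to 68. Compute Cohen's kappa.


P_o = 51/106 = 0.481132
P_e = (27*68 + 79*38) / 11236 = 0.43058
kappa = (P_o - P_e) / (1 - P_e)
kappa = (0.481132 - 0.43058) / (1 - 0.43058)
kappa = 0.0888

0.0888


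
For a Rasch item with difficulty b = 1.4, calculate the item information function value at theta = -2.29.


P = 1/(1+exp(-(-2.29-1.4))) = 0.0244
I = P*(1-P) = 0.0244 * 0.9756
I = 0.0238

0.0238


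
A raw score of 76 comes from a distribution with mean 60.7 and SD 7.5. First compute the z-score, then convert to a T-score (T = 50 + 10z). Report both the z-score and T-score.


z = (X - mean) / SD = (76 - 60.7) / 7.5
z = 15.3 / 7.5
z = 2.04
T-score = T = 50 + 10z
Carry z at full precision (z = 15.3 / 7.5) into the conversion:
T-score = 50 + 10 * (15.3 / 7.5) = 50 + 153 / 7.5
T-score = 50 + 20.4
T-score = 70.4

70.4


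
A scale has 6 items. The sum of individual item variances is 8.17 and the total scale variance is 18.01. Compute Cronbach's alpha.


alpha = (k/(k-1)) * (1 - sum(si^2)/s_total^2)
= (6/5) * (1 - 8.17/18.01)
alpha = 0.6556

0.6556


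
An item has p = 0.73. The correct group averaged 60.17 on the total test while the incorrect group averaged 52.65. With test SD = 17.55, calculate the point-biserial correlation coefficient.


q = 1 - p = 0.27
rpb = ((M1 - M0) / SD) * sqrt(p * q)
rpb = ((60.17 - 52.65) / 17.55) * sqrt(0.73 * 0.27)
rpb = 0.1902

0.1902


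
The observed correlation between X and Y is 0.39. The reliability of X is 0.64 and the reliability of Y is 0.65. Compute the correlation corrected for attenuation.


r_corrected = rxy / sqrt(rxx * ryy)
= 0.39 / sqrt(0.64 * 0.65)
= 0.39 / sqrt(0.416)
= 0.39 / 0.644981
r_corrected = 0.6047

0.6047


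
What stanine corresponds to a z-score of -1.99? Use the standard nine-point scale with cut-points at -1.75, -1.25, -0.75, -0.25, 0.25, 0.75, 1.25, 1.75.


Stanine boundaries: [-1.75, -1.25, -0.75, -0.25, 0.25, 0.75, 1.25, 1.75]
z = -1.99
Check each boundary:
  z < -1.75
  z < -1.25
  z < -0.75
  z < -0.25
  z < 0.25
  z < 0.75
  z < 1.25
  z < 1.75
Highest qualifying boundary gives stanine = 1

1


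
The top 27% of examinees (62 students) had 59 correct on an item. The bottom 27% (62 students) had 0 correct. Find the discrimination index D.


p_upper = 59/62 = 0.9516
p_lower = 0/62 = 0.0
D = 0.9516 - 0.0 = 0.9516

0.9516


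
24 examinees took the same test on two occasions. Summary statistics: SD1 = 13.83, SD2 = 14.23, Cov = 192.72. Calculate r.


r = cov(X,Y) / (SD_X * SD_Y)
r = 192.72 / (13.83 * 14.23)
r = 192.72 / 196.8009
r = 0.9793

0.9793


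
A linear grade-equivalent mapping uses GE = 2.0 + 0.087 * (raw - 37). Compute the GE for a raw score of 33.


raw - median = 33 - 37 = -4
slope * diff = 0.087 * -4 = -0.348
GE = 2.0 + -0.348
GE = 1.652

1.652


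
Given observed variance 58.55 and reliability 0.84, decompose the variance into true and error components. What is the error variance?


var_true = rxx * var_obs = 0.84 * 58.55 = 49.182
var_error = var_obs - var_true
var_error = 58.55 - 49.182
var_error = 9.368

9.368


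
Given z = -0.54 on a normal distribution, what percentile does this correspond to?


CDF(z) = 0.5 * (1 + erf(z/sqrt(2)))
erf(-0.3818) = -0.4108
CDF = 0.2946
Percentile rank = 0.2946 * 100 = 29.46

29.46


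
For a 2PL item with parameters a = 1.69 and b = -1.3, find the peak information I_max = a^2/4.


For 2PL, max info at theta = b = -1.3
I_max = a^2 / 4 = 1.69^2 / 4
= 2.8561 / 4
I_max = 0.714

0.714


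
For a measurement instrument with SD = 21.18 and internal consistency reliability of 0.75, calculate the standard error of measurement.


SEM = SD * sqrt(1 - rxx)
SEM = 21.18 * sqrt(1 - 0.75)
SEM = 21.18 * sqrt(0.25) = 21.18 * 0.5
SEM = 10.59

10.59


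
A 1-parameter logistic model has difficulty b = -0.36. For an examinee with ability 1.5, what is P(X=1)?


theta - b = 1.5 - -0.36 = 1.86
exp(-(theta - b)) = exp(-1.86) = 0.1557
P = 1 / (1 + 0.1557)
P = 0.8653

0.8653


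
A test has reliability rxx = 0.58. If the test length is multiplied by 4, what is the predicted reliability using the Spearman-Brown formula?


r_new = (n * rxx) / (1 + (n-1) * rxx)
r_new = (4 * 0.58) / (1 + 3 * 0.58)
r_new = 2.32 / 2.74
r_new = 0.8467

0.8467


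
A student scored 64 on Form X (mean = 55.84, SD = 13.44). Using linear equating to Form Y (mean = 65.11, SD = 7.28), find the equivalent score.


slope = SD_Y / SD_X = 7.28 / 13.44 ~ 0.5417
intercept = mean_Y - slope * mean_X = 65.11 - (7.28 / 13.44) * 55.84 ~ 34.8633
Y = slope * X + intercept. To avoid rounding drift from the rounded slope/intercept, evaluate the equivalent form Y = mean_Y + SD_Y * (X - mean_X) / SD_X at full precision:
Y = 65.11 + 7.28 * (64 - 55.84) / 13.44
Y = 65.11 + 7.28 * 8.16 / 13.44
Y = 65.11 + 59.4048 / 13.44
Y = 65.11 + 4.42
Y = 69.53

69.53


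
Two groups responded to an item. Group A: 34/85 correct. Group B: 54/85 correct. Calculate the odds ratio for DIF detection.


Odds_A = 34/51 = 0.6667
Odds_B = 54/31 = 1.7419
OR = Odds_A / Odds_B = 0.6667 / 1.7419
Exactly, OR = (34 * 31) / (51 * 54) = 1054 / 2754
OR = 0.3827

0.3827


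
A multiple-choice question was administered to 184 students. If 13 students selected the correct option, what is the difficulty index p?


Item difficulty p = number correct / total examinees
p = 13 / 184
p = 0.0707

0.0707


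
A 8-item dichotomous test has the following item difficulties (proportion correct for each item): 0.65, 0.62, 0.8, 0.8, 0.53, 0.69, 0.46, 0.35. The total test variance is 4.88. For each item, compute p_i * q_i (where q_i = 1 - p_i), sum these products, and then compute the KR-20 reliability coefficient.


For each item, compute p_i * q_i:
  Item 1: 0.65 * 0.35 = 0.2275
  Item 2: 0.62 * 0.38 = 0.2356
  Item 3: 0.8 * 0.2 = 0.16
  Item 4: 0.8 * 0.2 = 0.16
  Item 5: 0.53 * 0.47 = 0.2491
  Item 6: 0.69 * 0.31 = 0.2139
  Item 7: 0.46 * 0.54 = 0.2484
  Item 8: 0.35 * 0.65 = 0.2275
Sum(p_i * q_i) = 0.2275 + 0.2356 + 0.16 + 0.16 + 0.2491 + 0.2139 + 0.2484 + 0.2275 = 1.722
KR-20 = (k/(k-1)) * (1 - Sum(p_i*q_i) / Var_total)
= (8/7) * (1 - 1.722/4.88)
= 1.1429 * 0.6471
KR-20 = 0.7396

0.7396


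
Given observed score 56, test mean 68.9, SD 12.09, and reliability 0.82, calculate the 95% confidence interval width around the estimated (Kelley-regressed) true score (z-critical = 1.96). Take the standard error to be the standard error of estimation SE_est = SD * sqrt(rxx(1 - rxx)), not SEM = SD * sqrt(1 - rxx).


True score estimate = 0.82*56 + 0.18*68.9 = 58.322
SE_est = SD * sqrt(rxx * (1 - rxx)) = 12.09 * sqrt(0.82 * 0.18) = 12.09 * sqrt(0.1476) = 4.644826
CI = T_est +/- z * SE_est, so width = 2 * z * SE_est = 2 * 1.96 * 4.644826
Width = 18.2077

18.2077


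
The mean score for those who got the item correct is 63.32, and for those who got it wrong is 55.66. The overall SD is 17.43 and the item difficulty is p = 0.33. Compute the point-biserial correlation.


q = 1 - p = 0.67
rpb = ((M1 - M0) / SD) * sqrt(p * q)
rpb = ((63.32 - 55.66) / 17.43) * sqrt(0.33 * 0.67)
rpb = 0.2066

0.2066


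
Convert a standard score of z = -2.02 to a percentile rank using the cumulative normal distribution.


CDF(z) = 0.5 * (1 + erf(z/sqrt(2)))
erf(-1.4284) = -0.9566
CDF = 0.0217
Percentile rank = 0.0217 * 100 = 2.17

2.17


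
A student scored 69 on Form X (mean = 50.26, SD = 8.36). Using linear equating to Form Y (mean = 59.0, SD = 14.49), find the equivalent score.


slope = SD_Y / SD_X = 14.49 / 8.36 ~ 1.7333
intercept = mean_Y - slope * mean_X = 59.0 - (14.49 / 8.36) * 50.26 ~ -28.1133
Y = slope * X + intercept. To avoid rounding drift from the rounded slope/intercept, evaluate the equivalent form Y = mean_Y + SD_Y * (X - mean_X) / SD_X at full precision:
Y = 59.0 + 14.49 * (69 - 50.26) / 8.36
Y = 59.0 + 14.49 * 18.74 / 8.36
Y = 59.0 + 271.5426 / 8.36
Y = 59.0 + 32.4812
Y = 91.4812

91.4812


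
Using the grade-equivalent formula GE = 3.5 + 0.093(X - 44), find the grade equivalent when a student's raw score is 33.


raw - median = 33 - 44 = -11
slope * diff = 0.093 * -11 = -1.023
GE = 3.5 + -1.023
GE = 2.477

2.477


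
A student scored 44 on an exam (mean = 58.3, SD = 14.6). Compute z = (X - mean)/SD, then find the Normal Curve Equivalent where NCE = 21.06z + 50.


z = (X - mean) / SD = (44 - 58.3) / 14.6
z = -14.3 / 14.6
z = -0.9795
NCE = NCE = 21.06z + 50
Carry z at full precision (z = -14.3 / 14.6) into the conversion:
NCE = 21.06 * (-14.3 / 14.6) + 50 = -301.158 / 14.6 + 50
NCE = -20.6273 + 50
NCE = 29.3727

29.3727


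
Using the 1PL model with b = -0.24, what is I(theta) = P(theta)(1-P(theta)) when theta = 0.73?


P = 1/(1+exp(-(0.73--0.24))) = 0.7251
I = P*(1-P) = 0.7251 * 0.2749
I = 0.1993

0.1993


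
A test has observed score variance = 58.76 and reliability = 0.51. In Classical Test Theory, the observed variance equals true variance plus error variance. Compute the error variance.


var_true = rxx * var_obs = 0.51 * 58.76 = 29.9676
var_error = var_obs - var_true
var_error = 58.76 - 29.9676
var_error = 28.7924

28.7924


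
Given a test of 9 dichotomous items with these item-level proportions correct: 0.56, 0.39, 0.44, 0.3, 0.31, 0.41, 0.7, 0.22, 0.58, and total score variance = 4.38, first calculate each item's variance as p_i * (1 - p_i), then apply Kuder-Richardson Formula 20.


For each item, compute p_i * q_i:
  Item 1: 0.56 * 0.44 = 0.2464
  Item 2: 0.39 * 0.61 = 0.2379
  Item 3: 0.44 * 0.56 = 0.2464
  Item 4: 0.3 * 0.7 = 0.21
  Item 5: 0.31 * 0.69 = 0.2139
  Item 6: 0.41 * 0.59 = 0.2419
  Item 7: 0.7 * 0.3 = 0.21
  Item 8: 0.22 * 0.78 = 0.1716
  Item 9: 0.58 * 0.42 = 0.2436
Sum(p_i * q_i) = 0.2464 + 0.2379 + 0.2464 + 0.21 + 0.2139 + 0.2419 + 0.21 + 0.1716 + 0.2436 = 2.0217
KR-20 = (k/(k-1)) * (1 - Sum(p_i*q_i) / Var_total)
= (9/8) * (1 - 2.0217/4.38)
= 1.125 * 0.5384
KR-20 = 0.6057

0.6057


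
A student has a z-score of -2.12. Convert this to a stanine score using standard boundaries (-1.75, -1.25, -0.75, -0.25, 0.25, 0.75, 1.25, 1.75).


Stanine boundaries: [-1.75, -1.25, -0.75, -0.25, 0.25, 0.75, 1.25, 1.75]
z = -2.12
Check each boundary:
  z < -1.75
  z < -1.25
  z < -0.75
  z < -0.25
  z < 0.25
  z < 0.75
  z < 1.25
  z < 1.75
Highest qualifying boundary gives stanine = 1

1


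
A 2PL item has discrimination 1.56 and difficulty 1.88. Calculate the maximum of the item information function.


For 2PL, max info at theta = b = 1.88
I_max = a^2 / 4 = 1.56^2 / 4
= 2.4336 / 4
I_max = 0.6084

0.6084


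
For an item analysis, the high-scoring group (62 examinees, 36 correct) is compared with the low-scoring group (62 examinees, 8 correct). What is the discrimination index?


p_upper = 36/62 = 0.5806
p_lower = 8/62 = 0.129
D = 0.5806 - 0.129 = 0.4516

0.4516


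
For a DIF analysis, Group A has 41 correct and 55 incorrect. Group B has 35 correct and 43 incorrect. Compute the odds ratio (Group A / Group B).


Odds_A = 41/55 = 0.7455
Odds_B = 35/43 = 0.814
OR = Odds_A / Odds_B = 0.7455 / 0.814
Exactly, OR = (41 * 43) / (55 * 35) = 1763 / 1925
OR = 0.9158

0.9158


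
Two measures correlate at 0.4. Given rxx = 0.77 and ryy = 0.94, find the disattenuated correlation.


r_corrected = rxy / sqrt(rxx * ryy)
= 0.4 / sqrt(0.77 * 0.94)
= 0.4 / sqrt(0.7238)
= 0.4 / 0.850764
r_corrected = 0.4702

0.4702


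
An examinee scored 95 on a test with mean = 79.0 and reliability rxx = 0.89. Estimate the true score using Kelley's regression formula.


T_est = rxx * X + (1 - rxx) * mean
T_est = 0.89 * 95 + 0.11 * 79.0
T_est = 84.55 + 8.69
T_est = 93.24

93.24


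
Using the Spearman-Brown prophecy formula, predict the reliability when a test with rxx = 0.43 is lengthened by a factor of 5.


r_new = (n * rxx) / (1 + (n-1) * rxx)
r_new = (5 * 0.43) / (1 + 4 * 0.43)
r_new = 2.15 / 2.72
r_new = 0.7904

0.7904


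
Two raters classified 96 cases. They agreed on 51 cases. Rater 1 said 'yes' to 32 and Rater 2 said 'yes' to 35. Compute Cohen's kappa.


P_o = 51/96 = 0.53125
P_e = (32*35 + 64*61) / 9216 = 0.545139
kappa = (P_o - P_e) / (1 - P_e)
kappa = (0.53125 - 0.545139) / (1 - 0.545139)
kappa = -0.0305

-0.0305


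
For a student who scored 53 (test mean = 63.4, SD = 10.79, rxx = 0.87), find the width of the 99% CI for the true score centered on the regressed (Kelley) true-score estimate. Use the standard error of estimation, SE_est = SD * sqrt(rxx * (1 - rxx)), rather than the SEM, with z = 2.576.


True score estimate = 0.87*53 + 0.13*63.4 = 54.352
SE_est = SD * sqrt(rxx * (1 - rxx)) = 10.79 * sqrt(0.87 * 0.13) = 10.79 * sqrt(0.1131) = 3.628714
CI = T_est +/- z * SE_est, so width = 2 * z * SE_est = 2 * 2.576 * 3.628714
Width = 18.6951

18.6951


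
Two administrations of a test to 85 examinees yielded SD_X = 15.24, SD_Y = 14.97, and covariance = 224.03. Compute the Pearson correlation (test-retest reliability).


r = cov(X,Y) / (SD_X * SD_Y)
r = 224.03 / (15.24 * 14.97)
r = 224.03 / 228.1428
r = 0.982

0.982


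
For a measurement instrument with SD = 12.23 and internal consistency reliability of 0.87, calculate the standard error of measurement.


SEM = SD * sqrt(1 - rxx)
SEM = 12.23 * sqrt(1 - 0.87)
SEM = 12.23 * sqrt(0.13) = 12.23 * 0.360555
SEM = 4.4096

4.4096


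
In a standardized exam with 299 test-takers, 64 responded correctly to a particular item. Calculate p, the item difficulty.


Item difficulty p = number correct / total examinees
p = 64 / 299
p = 0.214

0.214


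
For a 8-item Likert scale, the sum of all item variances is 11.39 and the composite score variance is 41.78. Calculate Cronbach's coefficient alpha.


alpha = (k/(k-1)) * (1 - sum(si^2)/s_total^2)
= (8/7) * (1 - 11.39/41.78)
alpha = 0.8313

0.8313


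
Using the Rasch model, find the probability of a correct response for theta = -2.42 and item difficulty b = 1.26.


theta - b = -2.42 - 1.26 = -3.68
exp(-(theta - b)) = exp(3.68) = 39.6464
P = 1 / (1 + 39.6464)
P = 0.0246

0.0246


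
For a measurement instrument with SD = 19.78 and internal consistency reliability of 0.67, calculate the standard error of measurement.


SEM = SD * sqrt(1 - rxx)
SEM = 19.78 * sqrt(1 - 0.67)
SEM = 19.78 * sqrt(0.33) = 19.78 * 0.574456
SEM = 11.3627

11.3627


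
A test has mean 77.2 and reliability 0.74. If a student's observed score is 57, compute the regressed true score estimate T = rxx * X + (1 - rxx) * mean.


T_est = rxx * X + (1 - rxx) * mean
T_est = 0.74 * 57 + 0.26 * 77.2
T_est = 42.18 + 20.072
T_est = 62.252

62.252


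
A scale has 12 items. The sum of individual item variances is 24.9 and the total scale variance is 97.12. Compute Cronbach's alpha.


alpha = (k/(k-1)) * (1 - sum(si^2)/s_total^2)
= (12/11) * (1 - 24.9/97.12)
alpha = 0.8112

0.8112


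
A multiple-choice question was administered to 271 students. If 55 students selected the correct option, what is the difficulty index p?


Item difficulty p = number correct / total examinees
p = 55 / 271
p = 0.203

0.203


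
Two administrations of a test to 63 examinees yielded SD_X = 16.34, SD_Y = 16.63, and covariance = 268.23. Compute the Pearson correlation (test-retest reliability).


r = cov(X,Y) / (SD_X * SD_Y)
r = 268.23 / (16.34 * 16.63)
r = 268.23 / 271.7342
r = 0.9871

0.9871


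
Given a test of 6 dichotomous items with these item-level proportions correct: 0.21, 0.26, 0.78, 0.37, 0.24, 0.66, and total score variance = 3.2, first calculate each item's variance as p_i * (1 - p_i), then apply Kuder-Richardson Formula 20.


For each item, compute p_i * q_i:
  Item 1: 0.21 * 0.79 = 0.1659
  Item 2: 0.26 * 0.74 = 0.1924
  Item 3: 0.78 * 0.22 = 0.1716
  Item 4: 0.37 * 0.63 = 0.2331
  Item 5: 0.24 * 0.76 = 0.1824
  Item 6: 0.66 * 0.34 = 0.2244
Sum(p_i * q_i) = 0.1659 + 0.1924 + 0.1716 + 0.2331 + 0.1824 + 0.2244 = 1.1698
KR-20 = (k/(k-1)) * (1 - Sum(p_i*q_i) / Var_total)
= (6/5) * (1 - 1.1698/3.2)
= 1.2 * 0.6344
KR-20 = 0.7613

0.7613


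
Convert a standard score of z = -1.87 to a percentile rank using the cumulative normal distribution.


CDF(z) = 0.5 * (1 + erf(z/sqrt(2)))
erf(-1.3223) = -0.9385
CDF = 0.0307
Percentile rank = 0.0307 * 100 = 3.07

3.07


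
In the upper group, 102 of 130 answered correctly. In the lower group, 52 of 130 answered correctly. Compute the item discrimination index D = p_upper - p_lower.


p_upper = 102/130 = 0.7846
p_lower = 52/130 = 0.4
D = 0.7846 - 0.4 = 0.3846

0.3846


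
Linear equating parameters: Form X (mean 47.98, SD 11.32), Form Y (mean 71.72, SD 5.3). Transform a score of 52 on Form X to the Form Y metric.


slope = SD_Y / SD_X = 5.3 / 11.32 ~ 0.4682
intercept = mean_Y - slope * mean_X = 71.72 - (5.3 / 11.32) * 47.98 ~ 49.2559
Y = slope * X + intercept. To avoid rounding drift from the rounded slope/intercept, evaluate the equivalent form Y = mean_Y + SD_Y * (X - mean_X) / SD_X at full precision:
Y = 71.72 + 5.3 * (52 - 47.98) / 11.32
Y = 71.72 + 5.3 * 4.02 / 11.32
Y = 71.72 + 21.306 / 11.32
Y = 71.72 + 1.8822
Y = 73.6022

73.6022


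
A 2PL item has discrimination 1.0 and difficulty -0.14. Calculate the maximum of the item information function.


For 2PL, max info at theta = b = -0.14
I_max = a^2 / 4 = 1.0^2 / 4
= 1.0 / 4
I_max = 0.25

0.25


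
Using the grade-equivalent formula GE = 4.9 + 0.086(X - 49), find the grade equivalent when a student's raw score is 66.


raw - median = 66 - 49 = 17
slope * diff = 0.086 * 17 = 1.462
GE = 4.9 + 1.462
GE = 6.362

6.362


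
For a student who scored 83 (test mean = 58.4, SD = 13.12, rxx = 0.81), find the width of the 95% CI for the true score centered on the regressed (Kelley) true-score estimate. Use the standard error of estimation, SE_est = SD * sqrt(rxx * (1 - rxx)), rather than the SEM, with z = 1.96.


True score estimate = 0.81*83 + 0.19*58.4 = 78.326
SE_est = SD * sqrt(rxx * (1 - rxx)) = 13.12 * sqrt(0.81 * 0.19) = 13.12 * sqrt(0.1539) = 5.146988
CI = T_est +/- z * SE_est, so width = 2 * z * SE_est = 2 * 1.96 * 5.146988
Width = 20.1762

20.1762


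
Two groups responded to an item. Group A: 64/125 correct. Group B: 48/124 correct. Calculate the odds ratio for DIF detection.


Odds_A = 64/61 = 1.0492
Odds_B = 48/76 = 0.6316
OR = Odds_A / Odds_B = 1.0492 / 0.6316
Exactly, OR = (64 * 76) / (61 * 48) = 4864 / 2928
OR = 1.6612

1.6612


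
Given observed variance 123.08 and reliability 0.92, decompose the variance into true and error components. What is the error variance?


var_true = rxx * var_obs = 0.92 * 123.08 = 113.2336
var_error = var_obs - var_true
var_error = 123.08 - 113.2336
var_error = 9.8464

9.8464


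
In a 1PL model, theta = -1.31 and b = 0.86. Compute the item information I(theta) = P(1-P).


P = 1/(1+exp(-(-1.31-0.86))) = 0.1025
I = P*(1-P) = 0.1025 * 0.8975
I = 0.092

0.092


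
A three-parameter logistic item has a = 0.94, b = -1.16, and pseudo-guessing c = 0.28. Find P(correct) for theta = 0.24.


logit = 0.94*(0.24 - -1.16) = 1.316
P* = 1/(1 + exp(-1.316)) = 0.7885
P = 0.28 + (1 - 0.28) * 0.7885
P = 0.8477

0.8477


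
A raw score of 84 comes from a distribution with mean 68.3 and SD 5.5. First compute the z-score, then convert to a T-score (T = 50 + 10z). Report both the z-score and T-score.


z = (X - mean) / SD = (84 - 68.3) / 5.5
z = 15.7 / 5.5
z = 2.8545
T-score = T = 50 + 10z
Carry z at full precision (z = 15.7 / 5.5) into the conversion:
T-score = 50 + 10 * (15.7 / 5.5) = 50 + 157 / 5.5
T-score = 50 + 28.5455
T-score = 78.5455

78.5455


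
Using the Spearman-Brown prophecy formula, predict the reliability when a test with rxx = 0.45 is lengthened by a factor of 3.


r_new = (n * rxx) / (1 + (n-1) * rxx)
r_new = (3 * 0.45) / (1 + 2 * 0.45)
r_new = 1.35 / 1.9
r_new = 0.7105

0.7105


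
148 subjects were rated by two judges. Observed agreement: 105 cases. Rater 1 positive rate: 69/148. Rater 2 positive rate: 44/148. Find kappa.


P_o = 105/148 = 0.709459
P_e = (69*44 + 79*104) / 21904 = 0.513696
kappa = (P_o - P_e) / (1 - P_e)
kappa = (0.709459 - 0.513696) / (1 - 0.513696)
kappa = 0.4026

0.4026


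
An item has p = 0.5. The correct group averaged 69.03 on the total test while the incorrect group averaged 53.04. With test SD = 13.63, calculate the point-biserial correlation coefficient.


q = 1 - p = 0.5
rpb = ((M1 - M0) / SD) * sqrt(p * q)
rpb = ((69.03 - 53.04) / 13.63) * sqrt(0.5 * 0.5)
rpb = 0.5866

0.5866


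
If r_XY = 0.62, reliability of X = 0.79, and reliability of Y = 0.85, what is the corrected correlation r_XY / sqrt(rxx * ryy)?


r_corrected = rxy / sqrt(rxx * ryy)
= 0.62 / sqrt(0.79 * 0.85)
= 0.62 / sqrt(0.6715)
= 0.62 / 0.819451
r_corrected = 0.7566

0.7566


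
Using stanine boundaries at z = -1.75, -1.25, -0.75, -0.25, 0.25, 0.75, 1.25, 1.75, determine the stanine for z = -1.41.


Stanine boundaries: [-1.75, -1.25, -0.75, -0.25, 0.25, 0.75, 1.25, 1.75]
z = -1.41
Check each boundary:
  z >= -1.75 -> could be stanine 2
  z < -1.25
  z < -0.75
  z < -0.25
  z < 0.25
  z < 0.75
  z < 1.25
  z < 1.75
Highest qualifying boundary gives stanine = 2

2


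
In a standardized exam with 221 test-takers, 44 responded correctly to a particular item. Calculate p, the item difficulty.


Item difficulty p = number correct / total examinees
p = 44 / 221
p = 0.1991

0.1991


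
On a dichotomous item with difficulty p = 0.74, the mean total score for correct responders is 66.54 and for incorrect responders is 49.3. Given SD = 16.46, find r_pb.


q = 1 - p = 0.26
rpb = ((M1 - M0) / SD) * sqrt(p * q)
rpb = ((66.54 - 49.3) / 16.46) * sqrt(0.74 * 0.26)
rpb = 0.4594

0.4594


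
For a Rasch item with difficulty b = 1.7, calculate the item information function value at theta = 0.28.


P = 1/(1+exp(-(0.28-1.7))) = 0.1947
I = P*(1-P) = 0.1947 * 0.8053
I = 0.1568

0.1568


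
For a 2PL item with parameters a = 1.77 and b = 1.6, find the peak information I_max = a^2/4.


For 2PL, max info at theta = b = 1.6
I_max = a^2 / 4 = 1.77^2 / 4
= 3.1329 / 4
I_max = 0.7832

0.7832


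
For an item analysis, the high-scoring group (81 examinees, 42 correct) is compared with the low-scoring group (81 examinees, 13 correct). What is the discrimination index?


p_upper = 42/81 = 0.5185
p_lower = 13/81 = 0.1605
D = 0.5185 - 0.1605 = 0.358

0.358


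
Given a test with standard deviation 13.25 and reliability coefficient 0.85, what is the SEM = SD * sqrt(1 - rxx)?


SEM = SD * sqrt(1 - rxx)
SEM = 13.25 * sqrt(1 - 0.85)
SEM = 13.25 * sqrt(0.15) = 13.25 * 0.387298
SEM = 5.1317

5.1317


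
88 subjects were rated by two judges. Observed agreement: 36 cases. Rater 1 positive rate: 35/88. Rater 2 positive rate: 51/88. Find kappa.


P_o = 36/88 = 0.409091
P_e = (35*51 + 53*37) / 7744 = 0.483729
kappa = (P_o - P_e) / (1 - P_e)
kappa = (0.409091 - 0.483729) / (1 - 0.483729)
kappa = -0.1446

-0.1446


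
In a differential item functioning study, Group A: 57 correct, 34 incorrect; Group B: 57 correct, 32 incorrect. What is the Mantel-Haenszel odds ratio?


Odds_A = 57/34 = 1.6765
Odds_B = 57/32 = 1.7812
OR = Odds_A / Odds_B = 1.6765 / 1.7812
Exactly, OR = (57 * 32) / (34 * 57) = 1824 / 1938
OR = 0.9412

0.9412


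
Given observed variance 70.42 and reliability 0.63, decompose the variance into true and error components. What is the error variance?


var_true = rxx * var_obs = 0.63 * 70.42 = 44.3646
var_error = var_obs - var_true
var_error = 70.42 - 44.3646
var_error = 26.0554

26.0554


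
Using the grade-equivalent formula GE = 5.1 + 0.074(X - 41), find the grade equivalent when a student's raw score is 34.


raw - median = 34 - 41 = -7
slope * diff = 0.074 * -7 = -0.518
GE = 5.1 + -0.518
GE = 4.582

4.582


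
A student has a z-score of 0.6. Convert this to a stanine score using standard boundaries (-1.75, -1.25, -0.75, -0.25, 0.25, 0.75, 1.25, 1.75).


Stanine boundaries: [-1.75, -1.25, -0.75, -0.25, 0.25, 0.75, 1.25, 1.75]
z = 0.6
Check each boundary:
  z >= -1.75 -> could be stanine 2
  z >= -1.25 -> could be stanine 3
  z >= -0.75 -> could be stanine 4
  z >= -0.25 -> could be stanine 5
  z >= 0.25 -> could be stanine 6
  z < 0.75
  z < 1.25
  z < 1.75
Highest qualifying boundary gives stanine = 6

6


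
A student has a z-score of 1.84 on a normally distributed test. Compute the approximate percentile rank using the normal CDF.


CDF(z) = 0.5 * (1 + erf(z/sqrt(2)))
erf(1.3011) = 0.9342
CDF = 0.9671
Percentile rank = 0.9671 * 100 = 96.71

96.71


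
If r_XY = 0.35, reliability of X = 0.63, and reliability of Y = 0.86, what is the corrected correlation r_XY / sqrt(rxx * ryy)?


r_corrected = rxy / sqrt(rxx * ryy)
= 0.35 / sqrt(0.63 * 0.86)
= 0.35 / sqrt(0.5418)
= 0.35 / 0.736071
r_corrected = 0.4755

0.4755


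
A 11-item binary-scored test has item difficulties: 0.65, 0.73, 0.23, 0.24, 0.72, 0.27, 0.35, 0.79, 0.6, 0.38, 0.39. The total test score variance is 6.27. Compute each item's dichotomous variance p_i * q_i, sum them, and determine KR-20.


For each item, compute p_i * q_i:
  Item 1: 0.65 * 0.35 = 0.2275
  Item 2: 0.73 * 0.27 = 0.1971
  Item 3: 0.23 * 0.77 = 0.1771
  Item 4: 0.24 * 0.76 = 0.1824
  Item 5: 0.72 * 0.28 = 0.2016
  Item 6: 0.27 * 0.73 = 0.1971
  Item 7: 0.35 * 0.65 = 0.2275
  Item 8: 0.79 * 0.21 = 0.1659
  Item 9: 0.6 * 0.4 = 0.24
  Item 10: 0.38 * 0.62 = 0.2356
  Item 11: 0.39 * 0.61 = 0.2379
Sum(p_i * q_i) = 0.2275 + 0.1971 + 0.1771 + 0.1824 + 0.2016 + 0.1971 + 0.2275 + 0.1659 + 0.24 + 0.2356 + 0.2379 = 2.2897
KR-20 = (k/(k-1)) * (1 - Sum(p_i*q_i) / Var_total)
= (11/10) * (1 - 2.2897/6.27)
= 1.1 * 0.6348
KR-20 = 0.6983

0.6983


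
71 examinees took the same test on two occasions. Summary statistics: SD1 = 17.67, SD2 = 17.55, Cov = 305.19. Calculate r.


r = cov(X,Y) / (SD_X * SD_Y)
r = 305.19 / (17.67 * 17.55)
r = 305.19 / 310.1085
r = 0.9841

0.9841


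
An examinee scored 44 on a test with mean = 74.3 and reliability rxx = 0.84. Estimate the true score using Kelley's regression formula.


T_est = rxx * X + (1 - rxx) * mean
T_est = 0.84 * 44 + 0.16 * 74.3
T_est = 36.96 + 11.888
T_est = 48.848

48.848


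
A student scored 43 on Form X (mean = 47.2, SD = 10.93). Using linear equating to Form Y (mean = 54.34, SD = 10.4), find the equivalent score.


slope = SD_Y / SD_X = 10.4 / 10.93 ~ 0.9515
intercept = mean_Y - slope * mean_X = 54.34 - (10.4 / 10.93) * 47.2 ~ 9.4287
Y = slope * X + intercept. To avoid rounding drift from the rounded slope/intercept, evaluate the equivalent form Y = mean_Y + SD_Y * (X - mean_X) / SD_X at full precision:
Y = 54.34 + 10.4 * (43 - 47.2) / 10.93
Y = 54.34 - 10.4 * 4.2 / 10.93
Y = 54.34 - 43.68 / 10.93
Y = 54.34 - 3.9963
Y = 50.3437

50.3437


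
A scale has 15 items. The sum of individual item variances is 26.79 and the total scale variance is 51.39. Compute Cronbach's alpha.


alpha = (k/(k-1)) * (1 - sum(si^2)/s_total^2)
= (15/14) * (1 - 26.79/51.39)
alpha = 0.5129

0.5129


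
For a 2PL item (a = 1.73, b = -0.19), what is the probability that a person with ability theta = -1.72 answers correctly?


a*(theta - b) = 1.73 * (-1.72 - -0.19) = -2.6469
exp(--2.6469) = 14.1102
P = 1 / (1 + 14.1102)
P = 0.0662

0.0662


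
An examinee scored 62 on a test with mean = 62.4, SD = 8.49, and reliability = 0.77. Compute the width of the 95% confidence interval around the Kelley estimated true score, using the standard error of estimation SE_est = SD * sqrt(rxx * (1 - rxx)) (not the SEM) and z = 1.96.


True score estimate = 0.77*62 + 0.23*62.4 = 62.092
SE_est = SD * sqrt(rxx * (1 - rxx)) = 8.49 * sqrt(0.77 * 0.23) = 8.49 * sqrt(0.1771) = 3.572868
CI = T_est +/- z * SE_est, so width = 2 * z * SE_est = 2 * 1.96 * 3.572868
Width = 14.0056

14.0056


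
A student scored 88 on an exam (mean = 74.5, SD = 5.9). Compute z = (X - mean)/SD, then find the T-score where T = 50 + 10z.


z = (X - mean) / SD = (88 - 74.5) / 5.9
z = 13.5 / 5.9
z = 2.2881
T-score = T = 50 + 10z
Carry z at full precision (z = 13.5 / 5.9) into the conversion:
T-score = 50 + 10 * (13.5 / 5.9) = 50 + 135 / 5.9
T-score = 50 + 22.8814
T-score = 72.8814

72.8814


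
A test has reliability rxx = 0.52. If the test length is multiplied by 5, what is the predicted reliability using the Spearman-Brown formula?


r_new = (n * rxx) / (1 + (n-1) * rxx)
r_new = (5 * 0.52) / (1 + 4 * 0.52)
r_new = 2.6 / 3.08
r_new = 0.8442

0.8442


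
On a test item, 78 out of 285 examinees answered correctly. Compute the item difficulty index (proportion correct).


Item difficulty p = number correct / total examinees
p = 78 / 285
p = 0.2737

0.2737


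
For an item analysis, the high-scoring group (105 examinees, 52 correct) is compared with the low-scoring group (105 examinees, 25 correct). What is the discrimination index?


p_upper = 52/105 = 0.4952
p_lower = 25/105 = 0.2381
D = 0.4952 - 0.2381 = 0.2571

0.2571


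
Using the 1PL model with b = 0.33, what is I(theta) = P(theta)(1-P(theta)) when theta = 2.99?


P = 1/(1+exp(-(2.99-0.33))) = 0.9346
I = P*(1-P) = 0.9346 * 0.0654
I = 0.0611

0.0611


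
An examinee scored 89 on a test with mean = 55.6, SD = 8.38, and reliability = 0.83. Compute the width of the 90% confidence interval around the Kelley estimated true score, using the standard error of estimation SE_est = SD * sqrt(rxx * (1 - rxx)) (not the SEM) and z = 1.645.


True score estimate = 0.83*89 + 0.17*55.6 = 83.322
SE_est = SD * sqrt(rxx * (1 - rxx)) = 8.38 * sqrt(0.83 * 0.17) = 8.38 * sqrt(0.1411) = 3.147803
CI = T_est +/- z * SE_est, so width = 2 * z * SE_est = 2 * 1.645 * 3.147803
Width = 10.3563

10.3563


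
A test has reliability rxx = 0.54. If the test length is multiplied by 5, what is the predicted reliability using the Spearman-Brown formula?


r_new = (n * rxx) / (1 + (n-1) * rxx)
r_new = (5 * 0.54) / (1 + 4 * 0.54)
r_new = 2.7 / 3.16
r_new = 0.8544

0.8544


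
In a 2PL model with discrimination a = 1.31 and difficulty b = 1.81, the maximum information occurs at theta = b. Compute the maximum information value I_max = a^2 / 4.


For 2PL, max info at theta = b = 1.81
I_max = a^2 / 4 = 1.31^2 / 4
= 1.7161 / 4
I_max = 0.429

0.429


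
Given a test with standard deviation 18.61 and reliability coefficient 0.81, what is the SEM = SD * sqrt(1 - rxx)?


SEM = SD * sqrt(1 - rxx)
SEM = 18.61 * sqrt(1 - 0.81)
SEM = 18.61 * sqrt(0.19) = 18.61 * 0.43589
SEM = 8.1119

8.1119


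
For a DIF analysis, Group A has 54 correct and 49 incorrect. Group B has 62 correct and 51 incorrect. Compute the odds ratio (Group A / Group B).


Odds_A = 54/49 = 1.102
Odds_B = 62/51 = 1.2157
OR = Odds_A / Odds_B = 1.102 / 1.2157
Exactly, OR = (54 * 51) / (49 * 62) = 2754 / 3038
OR = 0.9065

0.9065


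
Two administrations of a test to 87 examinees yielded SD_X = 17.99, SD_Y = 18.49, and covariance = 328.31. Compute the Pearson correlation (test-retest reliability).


r = cov(X,Y) / (SD_X * SD_Y)
r = 328.31 / (17.99 * 18.49)
r = 328.31 / 332.6351
r = 0.987

0.987


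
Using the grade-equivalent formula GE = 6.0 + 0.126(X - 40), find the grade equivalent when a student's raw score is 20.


raw - median = 20 - 40 = -20
slope * diff = 0.126 * -20 = -2.52
GE = 6.0 + -2.52
GE = 3.48

3.48


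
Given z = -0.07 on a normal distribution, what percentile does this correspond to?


CDF(z) = 0.5 * (1 + erf(z/sqrt(2)))
erf(-0.0495) = -0.0558
CDF = 0.4721
Percentile rank = 0.4721 * 100 = 47.21

47.21


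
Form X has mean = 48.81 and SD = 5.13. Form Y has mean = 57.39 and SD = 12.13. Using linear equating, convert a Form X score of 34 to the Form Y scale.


slope = SD_Y / SD_X = 12.13 / 5.13 ~ 2.3645
intercept = mean_Y - slope * mean_X = 57.39 - (12.13 / 5.13) * 48.81 ~ -58.0223
Y = slope * X + intercept. To avoid rounding drift from the rounded slope/intercept, evaluate the equivalent form Y = mean_Y + SD_Y * (X - mean_X) / SD_X at full precision:
Y = 57.39 + 12.13 * (34 - 48.81) / 5.13
Y = 57.39 - 12.13 * 14.81 / 5.13
Y = 57.39 - 179.6453 / 5.13
Y = 57.39 - 35.0186
Y = 22.3714

22.3714


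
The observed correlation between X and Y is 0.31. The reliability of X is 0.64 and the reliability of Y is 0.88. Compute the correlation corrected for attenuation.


r_corrected = rxy / sqrt(rxx * ryy)
= 0.31 / sqrt(0.64 * 0.88)
= 0.31 / sqrt(0.5632)
= 0.31 / 0.750467
r_corrected = 0.4131

0.4131
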